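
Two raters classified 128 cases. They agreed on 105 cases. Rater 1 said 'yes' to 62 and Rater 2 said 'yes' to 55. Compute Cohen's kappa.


P_o = 105/128 = 0.820312
P_e = (62*55 + 66*73) / 16384 = 0.502197
kappa = (P_o - P_e) / (1 - P_e)
kappa = (0.820312 - 0.502197) / (1 - 0.502197)
kappa = 0.639

0.639


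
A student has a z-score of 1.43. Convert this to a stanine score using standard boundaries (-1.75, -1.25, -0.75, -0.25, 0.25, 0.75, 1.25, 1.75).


Stanine boundaries: [-1.75, -1.25, -0.75, -0.25, 0.25, 0.75, 1.25, 1.75]
z = 1.43
Check each boundary:
  z >= -1.75 -> could be stanine 2
  z >= -1.25 -> could be stanine 3
  z >= -0.75 -> could be stanine 4
  z >= -0.25 -> could be stanine 5
  z >= 0.25 -> could be stanine 6
  z >= 0.75 -> could be stanine 7
  z >= 1.25 -> could be stanine 8
  z < 1.75
Highest qualifying boundary gives stanine = 8

8


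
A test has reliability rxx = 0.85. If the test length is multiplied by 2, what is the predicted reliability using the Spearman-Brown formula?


r_new = (n * rxx) / (1 + (n-1) * rxx)
r_new = (2 * 0.85) / (1 + 1 * 0.85)
r_new = 1.7 / 1.85
r_new = 0.9189

0.9189


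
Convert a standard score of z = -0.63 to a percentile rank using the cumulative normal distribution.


CDF(z) = 0.5 * (1 + erf(z/sqrt(2)))
erf(-0.4455) = -0.4713
CDF = 0.2643
Percentile rank = 0.2643 * 100 = 26.43

26.43


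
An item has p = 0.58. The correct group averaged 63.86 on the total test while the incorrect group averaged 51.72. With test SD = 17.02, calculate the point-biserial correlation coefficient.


q = 1 - p = 0.42
rpb = ((M1 - M0) / SD) * sqrt(p * q)
rpb = ((63.86 - 51.72) / 17.02) * sqrt(0.58 * 0.42)
rpb = 0.352

0.352


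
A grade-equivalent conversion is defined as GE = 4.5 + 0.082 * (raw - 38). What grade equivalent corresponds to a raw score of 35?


raw - median = 35 - 38 = -3
slope * diff = 0.082 * -3 = -0.246
GE = 4.5 + -0.246
GE = 4.254

4.254


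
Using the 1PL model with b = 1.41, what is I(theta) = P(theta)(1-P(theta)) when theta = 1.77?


P = 1/(1+exp(-(1.77-1.41))) = 0.589
I = P*(1-P) = 0.589 * 0.411
I = 0.2421

0.2421


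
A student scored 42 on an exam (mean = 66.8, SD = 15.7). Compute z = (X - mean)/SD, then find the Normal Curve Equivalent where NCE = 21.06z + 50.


z = (X - mean) / SD = (42 - 66.8) / 15.7
z = -24.8 / 15.7
z = -1.5796
NCE = NCE = 21.06z + 50
Carry z at full precision (z = -24.8 / 15.7) into the conversion:
NCE = 21.06 * (-24.8 / 15.7) + 50 = -522.288 / 15.7 + 50
NCE = -33.2668 + 50
NCE = 16.7332

16.7332


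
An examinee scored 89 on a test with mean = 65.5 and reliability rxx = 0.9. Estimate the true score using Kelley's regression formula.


T_est = rxx * X + (1 - rxx) * mean
T_est = 0.9 * 89 + 0.1 * 65.5
T_est = 80.1 + 6.55
T_est = 86.65

86.65


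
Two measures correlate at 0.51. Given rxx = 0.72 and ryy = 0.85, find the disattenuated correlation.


r_corrected = rxy / sqrt(rxx * ryy)
= 0.51 / sqrt(0.72 * 0.85)
= 0.51 / sqrt(0.612)
= 0.51 / 0.782304
r_corrected = 0.6519

0.6519


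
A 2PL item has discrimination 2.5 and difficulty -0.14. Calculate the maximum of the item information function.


For 2PL, max info at theta = b = -0.14
I_max = a^2 / 4 = 2.5^2 / 4
= 6.25 / 4
I_max = 1.5625

1.5625


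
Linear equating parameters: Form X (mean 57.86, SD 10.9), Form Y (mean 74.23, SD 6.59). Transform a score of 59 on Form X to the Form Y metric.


slope = SD_Y / SD_X = 6.59 / 10.9 ~ 0.6046
intercept = mean_Y - slope * mean_X = 74.23 - (6.59 / 10.9) * 57.86 ~ 39.2486
Y = slope * X + intercept. To avoid rounding drift from the rounded slope/intercept, evaluate the equivalent form Y = mean_Y + SD_Y * (X - mean_X) / SD_X at full precision:
Y = 74.23 + 6.59 * (59 - 57.86) / 10.9
Y = 74.23 + 6.59 * 1.14 / 10.9
Y = 74.23 + 7.5126 / 10.9
Y = 74.23 + 0.6892
Y = 74.9192

74.9192


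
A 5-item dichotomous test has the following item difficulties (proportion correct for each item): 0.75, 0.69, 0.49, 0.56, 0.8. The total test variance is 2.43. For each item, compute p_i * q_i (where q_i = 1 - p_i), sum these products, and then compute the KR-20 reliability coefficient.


For each item, compute p_i * q_i:
  Item 1: 0.75 * 0.25 = 0.1875
  Item 2: 0.69 * 0.31 = 0.2139
  Item 3: 0.49 * 0.51 = 0.2499
  Item 4: 0.56 * 0.44 = 0.2464
  Item 5: 0.8 * 0.2 = 0.16
Sum(p_i * q_i) = 0.1875 + 0.2139 + 0.2499 + 0.2464 + 0.16 = 1.0577
KR-20 = (k/(k-1)) * (1 - Sum(p_i*q_i) / Var_total)
= (5/4) * (1 - 1.0577/2.43)
= 1.25 * 0.5647
KR-20 = 0.7059

0.7059


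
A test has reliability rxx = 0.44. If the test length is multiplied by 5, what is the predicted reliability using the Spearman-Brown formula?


r_new = (n * rxx) / (1 + (n-1) * rxx)
r_new = (5 * 0.44) / (1 + 4 * 0.44)
r_new = 2.2 / 2.76
r_new = 0.7971

0.7971


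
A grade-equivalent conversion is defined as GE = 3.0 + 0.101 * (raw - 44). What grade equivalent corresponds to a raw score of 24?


raw - median = 24 - 44 = -20
slope * diff = 0.101 * -20 = -2.02
GE = 3.0 + -2.02
GE = 0.98

0.98


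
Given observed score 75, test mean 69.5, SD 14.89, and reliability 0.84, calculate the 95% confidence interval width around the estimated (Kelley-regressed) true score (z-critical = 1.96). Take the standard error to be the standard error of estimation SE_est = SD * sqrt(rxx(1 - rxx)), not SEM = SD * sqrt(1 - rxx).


True score estimate = 0.84*75 + 0.16*69.5 = 74.12
SE_est = SD * sqrt(rxx * (1 - rxx)) = 14.89 * sqrt(0.84 * 0.16) = 14.89 * sqrt(0.1344) = 5.458764
CI = T_est +/- z * SE_est, so width = 2 * z * SE_est = 2 * 1.96 * 5.458764
Width = 21.3984

21.3984


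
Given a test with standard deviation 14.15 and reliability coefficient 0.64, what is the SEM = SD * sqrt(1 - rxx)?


SEM = SD * sqrt(1 - rxx)
SEM = 14.15 * sqrt(1 - 0.64)
SEM = 14.15 * sqrt(0.36) = 14.15 * 0.6
SEM = 8.49

8.49


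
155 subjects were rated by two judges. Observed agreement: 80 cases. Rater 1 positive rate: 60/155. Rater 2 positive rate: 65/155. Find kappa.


P_o = 80/155 = 0.516129
P_e = (60*65 + 95*90) / 24025 = 0.51821
kappa = (P_o - P_e) / (1 - P_e)
kappa = (0.516129 - 0.51821) / (1 - 0.51821)
kappa = -0.0043

-0.0043


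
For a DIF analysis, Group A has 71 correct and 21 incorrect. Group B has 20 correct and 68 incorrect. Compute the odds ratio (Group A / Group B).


Odds_A = 71/21 = 3.381
Odds_B = 20/68 = 0.2941
OR = Odds_A / Odds_B = 3.381 / 0.2941
Exactly, OR = (71 * 68) / (21 * 20) = 4828 / 420
OR = 11.4952

11.4952


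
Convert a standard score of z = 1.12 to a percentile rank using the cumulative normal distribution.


CDF(z) = 0.5 * (1 + erf(z/sqrt(2)))
erf(0.792) = 0.7373
CDF = 0.8686
Percentile rank = 0.8686 * 100 = 86.86

86.86


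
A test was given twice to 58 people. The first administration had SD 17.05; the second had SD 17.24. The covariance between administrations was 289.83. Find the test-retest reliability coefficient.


r = cov(X,Y) / (SD_X * SD_Y)
r = 289.83 / (17.05 * 17.24)
r = 289.83 / 293.942
r = 0.986

0.986


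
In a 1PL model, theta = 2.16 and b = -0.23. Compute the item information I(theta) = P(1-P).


P = 1/(1+exp(-(2.16--0.23))) = 0.9161
I = P*(1-P) = 0.9161 * 0.0839
I = 0.0769

0.0769


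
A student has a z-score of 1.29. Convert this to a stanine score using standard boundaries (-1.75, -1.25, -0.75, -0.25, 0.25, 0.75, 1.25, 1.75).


Stanine boundaries: [-1.75, -1.25, -0.75, -0.25, 0.25, 0.75, 1.25, 1.75]
z = 1.29
Check each boundary:
  z >= -1.75 -> could be stanine 2
  z >= -1.25 -> could be stanine 3
  z >= -0.75 -> could be stanine 4
  z >= -0.25 -> could be stanine 5
  z >= 0.25 -> could be stanine 6
  z >= 0.75 -> could be stanine 7
  z >= 1.25 -> could be stanine 8
  z < 1.75
Highest qualifying boundary gives stanine = 8

8


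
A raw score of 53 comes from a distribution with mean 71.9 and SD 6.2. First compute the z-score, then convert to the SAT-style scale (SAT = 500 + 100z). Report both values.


z = (X - mean) / SD = (53 - 71.9) / 6.2
z = -18.9 / 6.2
z = -3.0484
SAT-scale = SAT = 500 + 100z
Carry z at full precision (z = -18.9 / 6.2) into the conversion:
SAT-scale = 500 + 100 * (-18.9 / 6.2) = 500 + -1890 / 6.2
SAT-scale = 500 + -304.8387
SAT-scale = 195.1613

195.1613


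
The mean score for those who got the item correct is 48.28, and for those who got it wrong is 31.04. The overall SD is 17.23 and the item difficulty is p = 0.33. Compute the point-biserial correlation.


q = 1 - p = 0.67
rpb = ((M1 - M0) / SD) * sqrt(p * q)
rpb = ((48.28 - 31.04) / 17.23) * sqrt(0.33 * 0.67)
rpb = 0.4705

0.4705


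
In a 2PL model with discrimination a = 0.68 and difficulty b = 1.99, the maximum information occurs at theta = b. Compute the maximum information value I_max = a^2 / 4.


For 2PL, max info at theta = b = 1.99
I_max = a^2 / 4 = 0.68^2 / 4
= 0.4624 / 4
I_max = 0.1156

0.1156


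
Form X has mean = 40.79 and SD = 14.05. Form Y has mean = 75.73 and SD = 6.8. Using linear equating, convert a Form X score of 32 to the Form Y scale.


slope = SD_Y / SD_X = 6.8 / 14.05 ~ 0.484
intercept = mean_Y - slope * mean_X = 75.73 - (6.8 / 14.05) * 40.79 ~ 55.9882
Y = slope * X + intercept. To avoid rounding drift from the rounded slope/intercept, evaluate the equivalent form Y = mean_Y + SD_Y * (X - mean_X) / SD_X at full precision:
Y = 75.73 + 6.8 * (32 - 40.79) / 14.05
Y = 75.73 - 6.8 * 8.79 / 14.05
Y = 75.73 - 59.772 / 14.05
Y = 75.73 - 4.2542
Y = 71.4758

71.4758


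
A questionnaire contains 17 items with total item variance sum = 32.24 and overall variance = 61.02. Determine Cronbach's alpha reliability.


alpha = (k/(k-1)) * (1 - sum(si^2)/s_total^2)
= (17/16) * (1 - 32.24/61.02)
alpha = 0.5011

0.5011


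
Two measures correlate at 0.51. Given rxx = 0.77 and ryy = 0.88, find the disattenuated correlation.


r_corrected = rxy / sqrt(rxx * ryy)
= 0.51 / sqrt(0.77 * 0.88)
= 0.51 / sqrt(0.6776)
= 0.51 / 0.823165
r_corrected = 0.6196

0.6196


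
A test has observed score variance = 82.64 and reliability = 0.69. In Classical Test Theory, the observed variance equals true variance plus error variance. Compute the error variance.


var_true = rxx * var_obs = 0.69 * 82.64 = 57.0216
var_error = var_obs - var_true
var_error = 82.64 - 57.0216
var_error = 25.6184

25.6184


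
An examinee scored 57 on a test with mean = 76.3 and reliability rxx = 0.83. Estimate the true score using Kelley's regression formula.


T_est = rxx * X + (1 - rxx) * mean
T_est = 0.83 * 57 + 0.17 * 76.3
T_est = 47.31 + 12.971
T_est = 60.281

60.281


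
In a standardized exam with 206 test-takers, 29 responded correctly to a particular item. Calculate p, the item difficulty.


Item difficulty p = number correct / total examinees
p = 29 / 206
p = 0.1408

0.1408


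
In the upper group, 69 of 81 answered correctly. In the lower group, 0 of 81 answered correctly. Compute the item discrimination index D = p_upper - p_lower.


p_upper = 69/81 = 0.8519
p_lower = 0/81 = 0.0
D = 0.8519 - 0.0 = 0.8519

0.8519


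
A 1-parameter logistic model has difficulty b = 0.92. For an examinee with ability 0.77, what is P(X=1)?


theta - b = 0.77 - 0.92 = -0.15
exp(-(theta - b)) = exp(0.15) = 1.1618
P = 1 / (1 + 1.1618)
P = 0.4626

0.4626


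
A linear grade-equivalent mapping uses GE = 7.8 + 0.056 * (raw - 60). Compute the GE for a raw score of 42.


raw - median = 42 - 60 = -18
slope * diff = 0.056 * -18 = -1.008
GE = 7.8 + -1.008
GE = 6.792

6.792


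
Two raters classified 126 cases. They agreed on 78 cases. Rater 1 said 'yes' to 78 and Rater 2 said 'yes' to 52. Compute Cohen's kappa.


P_o = 78/126 = 0.619048
P_e = (78*52 + 48*74) / 15876 = 0.479214
kappa = (P_o - P_e) / (1 - P_e)
kappa = (0.619048 - 0.479214) / (1 - 0.479214)
kappa = 0.2685

0.2685


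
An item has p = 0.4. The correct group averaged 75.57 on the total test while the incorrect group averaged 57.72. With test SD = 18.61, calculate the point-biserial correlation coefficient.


q = 1 - p = 0.6
rpb = ((M1 - M0) / SD) * sqrt(p * q)
rpb = ((75.57 - 57.72) / 18.61) * sqrt(0.4 * 0.6)
rpb = 0.4699

0.4699


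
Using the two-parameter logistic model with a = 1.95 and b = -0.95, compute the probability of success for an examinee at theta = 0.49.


a*(theta - b) = 1.95 * (0.49 - -0.95) = 2.808
exp(-2.808) = 0.0603
P = 1 / (1 + 0.0603)
P = 0.9431

0.9431


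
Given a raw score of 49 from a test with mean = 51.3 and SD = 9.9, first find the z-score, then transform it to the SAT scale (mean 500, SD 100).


z = (X - mean) / SD = (49 - 51.3) / 9.9
z = -2.3 / 9.9
z = -0.2323
SAT-scale = SAT = 500 + 100z
Carry z at full precision (z = -2.3 / 9.9) into the conversion:
SAT-scale = 500 + 100 * (-2.3 / 9.9) = 500 + -230 / 9.9
SAT-scale = 500 + -23.2323
SAT-scale = 476.7677

476.7677


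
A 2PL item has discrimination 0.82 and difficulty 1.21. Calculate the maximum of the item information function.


For 2PL, max info at theta = b = 1.21
I_max = a^2 / 4 = 0.82^2 / 4
= 0.6724 / 4
I_max = 0.1681

0.1681


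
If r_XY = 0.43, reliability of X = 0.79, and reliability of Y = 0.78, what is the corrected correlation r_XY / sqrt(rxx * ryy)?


r_corrected = rxy / sqrt(rxx * ryy)
= 0.43 / sqrt(0.79 * 0.78)
= 0.43 / sqrt(0.6162)
= 0.43 / 0.784984
r_corrected = 0.5478

0.5478


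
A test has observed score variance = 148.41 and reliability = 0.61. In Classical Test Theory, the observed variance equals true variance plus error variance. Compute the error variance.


var_true = rxx * var_obs = 0.61 * 148.41 = 90.5301
var_error = var_obs - var_true
var_error = 148.41 - 90.5301
var_error = 57.8799

57.8799


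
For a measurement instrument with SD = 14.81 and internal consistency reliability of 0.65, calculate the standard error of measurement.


SEM = SD * sqrt(1 - rxx)
SEM = 14.81 * sqrt(1 - 0.65)
SEM = 14.81 * sqrt(0.35) = 14.81 * 0.591608
SEM = 8.7617

8.7617


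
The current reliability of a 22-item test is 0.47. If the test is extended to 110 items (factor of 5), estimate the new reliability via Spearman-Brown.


r_new = (n * rxx) / (1 + (n-1) * rxx)
r_new = (5 * 0.47) / (1 + 4 * 0.47)
r_new = 2.35 / 2.88
r_new = 0.816

0.816


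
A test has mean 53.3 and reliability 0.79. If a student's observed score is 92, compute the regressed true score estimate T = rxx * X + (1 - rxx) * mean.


T_est = rxx * X + (1 - rxx) * mean
T_est = 0.79 * 92 + 0.21 * 53.3
T_est = 72.68 + 11.193
T_est = 83.873

83.873


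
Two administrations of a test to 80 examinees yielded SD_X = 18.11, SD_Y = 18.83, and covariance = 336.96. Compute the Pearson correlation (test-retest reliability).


r = cov(X,Y) / (SD_X * SD_Y)
r = 336.96 / (18.11 * 18.83)
r = 336.96 / 341.0113
r = 0.9881

0.9881


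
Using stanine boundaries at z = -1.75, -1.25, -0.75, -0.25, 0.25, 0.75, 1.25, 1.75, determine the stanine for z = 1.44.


Stanine boundaries: [-1.75, -1.25, -0.75, -0.25, 0.25, 0.75, 1.25, 1.75]
z = 1.44
Check each boundary:
  z >= -1.75 -> could be stanine 2
  z >= -1.25 -> could be stanine 3
  z >= -0.75 -> could be stanine 4
  z >= -0.25 -> could be stanine 5
  z >= 0.25 -> could be stanine 6
  z >= 0.75 -> could be stanine 7
  z >= 1.25 -> could be stanine 8
  z < 1.75
Highest qualifying boundary gives stanine = 8

8


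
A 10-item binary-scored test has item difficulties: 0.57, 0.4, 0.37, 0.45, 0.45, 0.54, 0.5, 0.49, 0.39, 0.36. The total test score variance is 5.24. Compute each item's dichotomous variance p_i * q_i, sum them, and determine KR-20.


For each item, compute p_i * q_i:
  Item 1: 0.57 * 0.43 = 0.2451
  Item 2: 0.4 * 0.6 = 0.24
  Item 3: 0.37 * 0.63 = 0.2331
  Item 4: 0.45 * 0.55 = 0.2475
  Item 5: 0.45 * 0.55 = 0.2475
  Item 6: 0.54 * 0.46 = 0.2484
  Item 7: 0.5 * 0.5 = 0.25
  Item 8: 0.49 * 0.51 = 0.2499
  Item 9: 0.39 * 0.61 = 0.2379
  Item 10: 0.36 * 0.64 = 0.2304
Sum(p_i * q_i) = 0.2451 + 0.24 + 0.2331 + 0.2475 + 0.2475 + 0.2484 + 0.25 + 0.2499 + 0.2379 + 0.2304 = 2.4298
KR-20 = (k/(k-1)) * (1 - Sum(p_i*q_i) / Var_total)
= (10/9) * (1 - 2.4298/5.24)
= 1.1111 * 0.5363
KR-20 = 0.5959

0.5959


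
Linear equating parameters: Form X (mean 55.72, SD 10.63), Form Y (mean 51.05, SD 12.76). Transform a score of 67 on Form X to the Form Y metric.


slope = SD_Y / SD_X = 12.76 / 10.63 ~ 1.2004
intercept = mean_Y - slope * mean_X = 51.05 - (12.76 / 10.63) * 55.72 ~ -15.835
Y = slope * X + intercept. To avoid rounding drift from the rounded slope/intercept, evaluate the equivalent form Y = mean_Y + SD_Y * (X - mean_X) / SD_X at full precision:
Y = 51.05 + 12.76 * (67 - 55.72) / 10.63
Y = 51.05 + 12.76 * 11.28 / 10.63
Y = 51.05 + 143.9328 / 10.63
Y = 51.05 + 13.5402
Y = 64.5902

64.5902


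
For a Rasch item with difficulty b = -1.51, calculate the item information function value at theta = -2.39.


P = 1/(1+exp(-(-2.39--1.51))) = 0.2932
I = P*(1-P) = 0.2932 * 0.7068
I = 0.2072

0.2072


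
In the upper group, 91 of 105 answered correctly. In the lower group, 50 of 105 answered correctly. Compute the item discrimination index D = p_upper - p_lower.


p_upper = 91/105 = 0.8667
p_lower = 50/105 = 0.4762
D = 0.8667 - 0.4762 = 0.3905

0.3905


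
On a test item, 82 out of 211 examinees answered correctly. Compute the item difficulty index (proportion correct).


Item difficulty p = number correct / total examinees
p = 82 / 211
p = 0.3886

0.3886


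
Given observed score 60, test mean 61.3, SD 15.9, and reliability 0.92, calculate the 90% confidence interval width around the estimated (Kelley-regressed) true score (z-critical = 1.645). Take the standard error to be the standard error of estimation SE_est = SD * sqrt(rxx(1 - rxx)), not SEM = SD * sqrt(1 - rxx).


True score estimate = 0.92*60 + 0.08*61.3 = 60.104
SE_est = SD * sqrt(rxx * (1 - rxx)) = 15.9 * sqrt(0.92 * 0.08) = 15.9 * sqrt(0.0736) = 4.313562
CI = T_est +/- z * SE_est, so width = 2 * z * SE_est = 2 * 1.645 * 4.313562
Width = 14.1916

14.1916


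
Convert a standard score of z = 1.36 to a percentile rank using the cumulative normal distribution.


CDF(z) = 0.5 * (1 + erf(z/sqrt(2)))
erf(0.9617) = 0.8262
CDF = 0.9131
Percentile rank = 0.9131 * 100 = 91.31

91.31


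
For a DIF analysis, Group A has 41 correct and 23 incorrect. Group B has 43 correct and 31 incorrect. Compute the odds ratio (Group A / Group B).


Odds_A = 41/23 = 1.7826
Odds_B = 43/31 = 1.3871
OR = Odds_A / Odds_B = 1.7826 / 1.3871
Exactly, OR = (41 * 31) / (23 * 43) = 1271 / 989
OR = 1.2851

1.2851


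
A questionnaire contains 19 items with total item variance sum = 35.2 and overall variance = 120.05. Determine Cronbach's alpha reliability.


alpha = (k/(k-1)) * (1 - sum(si^2)/s_total^2)
= (19/18) * (1 - 35.2/120.05)
alpha = 0.7461

0.7461


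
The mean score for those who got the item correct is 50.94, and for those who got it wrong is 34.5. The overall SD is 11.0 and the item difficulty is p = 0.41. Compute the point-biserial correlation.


q = 1 - p = 0.59
rpb = ((M1 - M0) / SD) * sqrt(p * q)
rpb = ((50.94 - 34.5) / 11.0) * sqrt(0.41 * 0.59)
rpb = 0.7351

0.7351


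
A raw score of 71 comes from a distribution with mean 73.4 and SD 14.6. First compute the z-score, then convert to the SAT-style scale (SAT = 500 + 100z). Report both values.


z = (X - mean) / SD = (71 - 73.4) / 14.6
z = -2.4 / 14.6
z = -0.1644
SAT-scale = SAT = 500 + 100z
Carry z at full precision (z = -2.4 / 14.6) into the conversion:
SAT-scale = 500 + 100 * (-2.4 / 14.6) = 500 + -240 / 14.6
SAT-scale = 500 + -16.4384
SAT-scale = 483.5616

483.5616


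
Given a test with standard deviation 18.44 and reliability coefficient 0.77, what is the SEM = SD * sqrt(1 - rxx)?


SEM = SD * sqrt(1 - rxx)
SEM = 18.44 * sqrt(1 - 0.77)
SEM = 18.44 * sqrt(0.23) = 18.44 * 0.479583
SEM = 8.8435

8.8435


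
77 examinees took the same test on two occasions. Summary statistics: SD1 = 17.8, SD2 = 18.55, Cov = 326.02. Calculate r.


r = cov(X,Y) / (SD_X * SD_Y)
r = 326.02 / (17.8 * 18.55)
r = 326.02 / 330.19
r = 0.9874

0.9874


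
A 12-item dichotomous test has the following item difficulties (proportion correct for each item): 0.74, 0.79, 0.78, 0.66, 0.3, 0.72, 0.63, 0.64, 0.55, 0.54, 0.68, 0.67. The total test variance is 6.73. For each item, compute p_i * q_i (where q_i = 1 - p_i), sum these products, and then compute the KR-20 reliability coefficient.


For each item, compute p_i * q_i:
  Item 1: 0.74 * 0.26 = 0.1924
  Item 2: 0.79 * 0.21 = 0.1659
  Item 3: 0.78 * 0.22 = 0.1716
  Item 4: 0.66 * 0.34 = 0.2244
  Item 5: 0.3 * 0.7 = 0.21
  Item 6: 0.72 * 0.28 = 0.2016
  Item 7: 0.63 * 0.37 = 0.2331
  Item 8: 0.64 * 0.36 = 0.2304
  Item 9: 0.55 * 0.45 = 0.2475
  Item 10: 0.54 * 0.46 = 0.2484
  Item 11: 0.68 * 0.32 = 0.2176
  Item 12: 0.67 * 0.33 = 0.2211
Sum(p_i * q_i) = 0.1924 + 0.1659 + 0.1716 + 0.2244 + 0.21 + 0.2016 + 0.2331 + 0.2304 + 0.2475 + 0.2484 + 0.2176 + 0.2211 = 2.564
KR-20 = (k/(k-1)) * (1 - Sum(p_i*q_i) / Var_total)
= (12/11) * (1 - 2.564/6.73)
= 1.0909 * 0.619
KR-20 = 0.6753

0.6753


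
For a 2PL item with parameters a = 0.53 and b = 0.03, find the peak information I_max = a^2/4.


For 2PL, max info at theta = b = 0.03
I_max = a^2 / 4 = 0.53^2 / 4
= 0.2809 / 4
I_max = 0.0702

0.0702


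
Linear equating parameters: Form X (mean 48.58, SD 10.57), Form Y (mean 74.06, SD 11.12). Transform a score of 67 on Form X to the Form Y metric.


slope = SD_Y / SD_X = 11.12 / 10.57 ~ 1.052
intercept = mean_Y - slope * mean_X = 74.06 - (11.12 / 10.57) * 48.58 ~ 22.9522
Y = slope * X + intercept. To avoid rounding drift from the rounded slope/intercept, evaluate the equivalent form Y = mean_Y + SD_Y * (X - mean_X) / SD_X at full precision:
Y = 74.06 + 11.12 * (67 - 48.58) / 10.57
Y = 74.06 + 11.12 * 18.42 / 10.57
Y = 74.06 + 204.8304 / 10.57
Y = 74.06 + 19.3785
Y = 93.4385

93.4385


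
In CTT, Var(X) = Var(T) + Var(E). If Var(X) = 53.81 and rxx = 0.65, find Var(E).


var_true = rxx * var_obs = 0.65 * 53.81 = 34.9765
var_error = var_obs - var_true
var_error = 53.81 - 34.9765
var_error = 18.8335

18.8335


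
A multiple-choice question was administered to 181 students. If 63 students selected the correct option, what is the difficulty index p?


Item difficulty p = number correct / total examinees
p = 63 / 181
p = 0.3481

0.3481


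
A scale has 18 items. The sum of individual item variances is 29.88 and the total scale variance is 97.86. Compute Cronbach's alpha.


alpha = (k/(k-1)) * (1 - sum(si^2)/s_total^2)
= (18/17) * (1 - 29.88/97.86)
alpha = 0.7355

0.7355


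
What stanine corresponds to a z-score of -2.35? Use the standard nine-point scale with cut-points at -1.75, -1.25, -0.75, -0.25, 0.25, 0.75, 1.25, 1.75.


Stanine boundaries: [-1.75, -1.25, -0.75, -0.25, 0.25, 0.75, 1.25, 1.75]
z = -2.35
Check each boundary:
  z < -1.75
  z < -1.25
  z < -0.75
  z < -0.25
  z < 0.25
  z < 0.75
  z < 1.25
  z < 1.75
Highest qualifying boundary gives stanine = 1

1


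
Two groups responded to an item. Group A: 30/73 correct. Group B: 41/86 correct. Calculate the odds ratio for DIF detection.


Odds_A = 30/43 = 0.6977
Odds_B = 41/45 = 0.9111
OR = Odds_A / Odds_B = 0.6977 / 0.9111
Exactly, OR = (30 * 45) / (43 * 41) = 1350 / 1763
OR = 0.7657

0.7657


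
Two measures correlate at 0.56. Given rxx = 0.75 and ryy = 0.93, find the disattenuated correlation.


r_corrected = rxy / sqrt(rxx * ryy)
= 0.56 / sqrt(0.75 * 0.93)
= 0.56 / sqrt(0.6975)
= 0.56 / 0.835165
r_corrected = 0.6705

0.6705


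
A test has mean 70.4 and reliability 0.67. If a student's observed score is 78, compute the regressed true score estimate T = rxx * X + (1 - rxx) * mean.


T_est = rxx * X + (1 - rxx) * mean
T_est = 0.67 * 78 + 0.33 * 70.4
T_est = 52.26 + 23.232
T_est = 75.492

75.492


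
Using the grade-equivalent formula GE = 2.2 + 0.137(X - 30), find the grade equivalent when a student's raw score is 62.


raw - median = 62 - 30 = 32
slope * diff = 0.137 * 32 = 4.384
GE = 2.2 + 4.384
GE = 6.584

6.584


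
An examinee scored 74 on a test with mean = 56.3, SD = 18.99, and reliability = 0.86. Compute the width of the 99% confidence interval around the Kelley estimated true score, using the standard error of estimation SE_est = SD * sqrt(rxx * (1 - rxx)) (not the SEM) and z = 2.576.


True score estimate = 0.86*74 + 0.14*56.3 = 71.522
SE_est = SD * sqrt(rxx * (1 - rxx)) = 18.99 * sqrt(0.86 * 0.14) = 18.99 * sqrt(0.1204) = 6.589284
CI = T_est +/- z * SE_est, so width = 2 * z * SE_est = 2 * 2.576 * 6.589284
Width = 33.948

33.948


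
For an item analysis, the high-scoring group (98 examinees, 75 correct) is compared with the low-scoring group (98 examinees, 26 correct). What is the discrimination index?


p_upper = 75/98 = 0.7653
p_lower = 26/98 = 0.2653
D = 0.7653 - 0.2653 = 0.5

0.5


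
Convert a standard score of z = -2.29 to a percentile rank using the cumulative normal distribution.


CDF(z) = 0.5 * (1 + erf(z/sqrt(2)))
erf(-1.6193) = -0.978
CDF = 0.011
Percentile rank = 0.011 * 100 = 1.1

1.1


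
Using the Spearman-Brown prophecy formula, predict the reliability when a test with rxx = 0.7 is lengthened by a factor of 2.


r_new = (n * rxx) / (1 + (n-1) * rxx)
r_new = (2 * 0.7) / (1 + 1 * 0.7)
r_new = 1.4 / 1.7
r_new = 0.8235

0.8235


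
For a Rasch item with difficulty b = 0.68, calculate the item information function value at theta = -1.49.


P = 1/(1+exp(-(-1.49-0.68))) = 0.1025
I = P*(1-P) = 0.1025 * 0.8975
I = 0.092

0.092


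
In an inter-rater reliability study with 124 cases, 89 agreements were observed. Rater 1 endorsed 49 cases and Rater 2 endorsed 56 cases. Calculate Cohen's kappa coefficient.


P_o = 89/124 = 0.717742
P_e = (49*56 + 75*68) / 15376 = 0.510146
kappa = (P_o - P_e) / (1 - P_e)
kappa = (0.717742 - 0.510146) / (1 - 0.510146)
kappa = 0.4238

0.4238


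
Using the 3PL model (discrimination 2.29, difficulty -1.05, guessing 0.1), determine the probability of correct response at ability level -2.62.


logit = 2.29*(-2.62 - -1.05) = -3.5953
P* = 1/(1 + exp(--3.5953)) = 0.0267
P = 0.1 + (1 - 0.1) * 0.0267
P = 0.124

0.124


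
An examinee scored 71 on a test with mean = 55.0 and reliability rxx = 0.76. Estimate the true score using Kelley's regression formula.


T_est = rxx * X + (1 - rxx) * mean
T_est = 0.76 * 71 + 0.24 * 55.0
T_est = 53.96 + 13.2
T_est = 67.16

67.16


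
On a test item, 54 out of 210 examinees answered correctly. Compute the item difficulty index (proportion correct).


Item difficulty p = number correct / total examinees
p = 54 / 210
p = 0.2571

0.2571


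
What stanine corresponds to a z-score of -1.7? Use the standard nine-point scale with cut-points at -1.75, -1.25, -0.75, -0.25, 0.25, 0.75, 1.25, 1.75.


Stanine boundaries: [-1.75, -1.25, -0.75, -0.25, 0.25, 0.75, 1.25, 1.75]
z = -1.7
Check each boundary:
  z >= -1.75 -> could be stanine 2
  z < -1.25
  z < -0.75
  z < -0.25
  z < 0.25
  z < 0.75
  z < 1.25
  z < 1.75
Highest qualifying boundary gives stanine = 2

2


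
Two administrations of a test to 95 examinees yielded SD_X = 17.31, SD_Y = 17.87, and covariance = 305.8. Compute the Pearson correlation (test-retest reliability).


r = cov(X,Y) / (SD_X * SD_Y)
r = 305.8 / (17.31 * 17.87)
r = 305.8 / 309.3297
r = 0.9886

0.9886


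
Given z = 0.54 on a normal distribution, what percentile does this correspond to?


CDF(z) = 0.5 * (1 + erf(z/sqrt(2)))
erf(0.3818) = 0.4108
CDF = 0.7054
Percentile rank = 0.7054 * 100 = 70.54

70.54


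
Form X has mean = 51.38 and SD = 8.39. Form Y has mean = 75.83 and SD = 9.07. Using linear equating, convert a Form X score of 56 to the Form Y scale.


slope = SD_Y / SD_X = 9.07 / 8.39 ~ 1.081
intercept = mean_Y - slope * mean_X = 75.83 - (9.07 / 8.39) * 51.38 ~ 20.2857
Y = slope * X + intercept. To avoid rounding drift from the rounded slope/intercept, evaluate the equivalent form Y = mean_Y + SD_Y * (X - mean_X) / SD_X at full precision:
Y = 75.83 + 9.07 * (56 - 51.38) / 8.39
Y = 75.83 + 9.07 * 4.62 / 8.39
Y = 75.83 + 41.9034 / 8.39
Y = 75.83 + 4.9944
Y = 80.8244

80.8244


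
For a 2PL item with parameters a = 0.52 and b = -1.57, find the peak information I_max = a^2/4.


For 2PL, max info at theta = b = -1.57
I_max = a^2 / 4 = 0.52^2 / 4
= 0.2704 / 4
I_max = 0.0676

0.0676


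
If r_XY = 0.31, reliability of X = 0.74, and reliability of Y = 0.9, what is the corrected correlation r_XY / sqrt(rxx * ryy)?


r_corrected = rxy / sqrt(rxx * ryy)
= 0.31 / sqrt(0.74 * 0.9)
= 0.31 / sqrt(0.666)
= 0.31 / 0.816088
r_corrected = 0.3799

0.3799


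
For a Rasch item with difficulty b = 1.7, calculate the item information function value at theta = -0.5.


P = 1/(1+exp(-(-0.5-1.7))) = 0.0998
I = P*(1-P) = 0.0998 * 0.9002
I = 0.0898

0.0898


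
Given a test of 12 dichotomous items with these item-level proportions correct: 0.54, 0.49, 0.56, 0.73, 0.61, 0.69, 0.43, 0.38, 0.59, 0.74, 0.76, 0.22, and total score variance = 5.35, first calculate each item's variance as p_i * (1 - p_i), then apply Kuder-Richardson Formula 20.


For each item, compute p_i * q_i:
  Item 1: 0.54 * 0.46 = 0.2484
  Item 2: 0.49 * 0.51 = 0.2499
  Item 3: 0.56 * 0.44 = 0.2464
  Item 4: 0.73 * 0.27 = 0.1971
  Item 5: 0.61 * 0.39 = 0.2379
  Item 6: 0.69 * 0.31 = 0.2139
  Item 7: 0.43 * 0.57 = 0.2451
  Item 8: 0.38 * 0.62 = 0.2356
  Item 9: 0.59 * 0.41 = 0.2419
  Item 10: 0.74 * 0.26 = 0.1924
  Item 11: 0.76 * 0.24 = 0.1824
  Item 12: 0.22 * 0.78 = 0.1716
Sum(p_i * q_i) = 0.2484 + 0.2499 + 0.2464 + 0.1971 + 0.2379 + 0.2139 + 0.2451 + 0.2356 + 0.2419 + 0.1924 + 0.1824 + 0.1716 = 2.6626
KR-20 = (k/(k-1)) * (1 - Sum(p_i*q_i) / Var_total)
= (12/11) * (1 - 2.6626/5.35)
= 1.0909 * 0.5023
KR-20 = 0.548

0.548


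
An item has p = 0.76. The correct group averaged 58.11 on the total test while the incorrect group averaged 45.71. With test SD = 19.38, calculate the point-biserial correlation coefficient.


q = 1 - p = 0.24
rpb = ((M1 - M0) / SD) * sqrt(p * q)
rpb = ((58.11 - 45.71) / 19.38) * sqrt(0.76 * 0.24)
rpb = 0.2733

0.2733


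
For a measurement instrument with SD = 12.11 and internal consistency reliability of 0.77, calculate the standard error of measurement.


SEM = SD * sqrt(1 - rxx)
SEM = 12.11 * sqrt(1 - 0.77)
SEM = 12.11 * sqrt(0.23) = 12.11 * 0.479583
SEM = 5.8078

5.8078


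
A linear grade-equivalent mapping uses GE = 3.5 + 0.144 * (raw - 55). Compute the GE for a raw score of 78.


raw - median = 78 - 55 = 23
slope * diff = 0.144 * 23 = 3.312
GE = 3.5 + 3.312
GE = 6.812

6.812


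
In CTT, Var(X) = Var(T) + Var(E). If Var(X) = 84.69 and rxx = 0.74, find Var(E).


var_true = rxx * var_obs = 0.74 * 84.69 = 62.6706
var_error = var_obs - var_true
var_error = 84.69 - 62.6706
var_error = 22.0194

22.0194


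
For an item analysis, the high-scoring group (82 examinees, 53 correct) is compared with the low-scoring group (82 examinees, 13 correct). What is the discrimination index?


p_upper = 53/82 = 0.6463
p_lower = 13/82 = 0.1585
D = 0.6463 - 0.1585 = 0.4878

0.4878


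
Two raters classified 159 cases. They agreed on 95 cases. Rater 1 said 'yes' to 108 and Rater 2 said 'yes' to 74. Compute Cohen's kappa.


P_o = 95/159 = 0.597484
P_e = (108*74 + 51*85) / 25281 = 0.487599
kappa = (P_o - P_e) / (1 - P_e)
kappa = (0.597484 - 0.487599) / (1 - 0.487599)
kappa = 0.2145

0.2145


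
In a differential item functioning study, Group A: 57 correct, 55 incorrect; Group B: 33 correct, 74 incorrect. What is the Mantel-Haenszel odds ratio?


Odds_A = 57/55 = 1.0364
Odds_B = 33/74 = 0.4459
OR = Odds_A / Odds_B = 1.0364 / 0.4459
Exactly, OR = (57 * 74) / (55 * 33) = 4218 / 1815
OR = 2.324

2.324


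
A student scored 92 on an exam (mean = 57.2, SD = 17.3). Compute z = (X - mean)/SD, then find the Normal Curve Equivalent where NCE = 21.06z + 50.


z = (X - mean) / SD = (92 - 57.2) / 17.3
z = 34.8 / 17.3
z = 2.0116
NCE = NCE = 21.06z + 50
Carry z at full precision (z = 34.8 / 17.3) into the conversion:
NCE = 21.06 * (34.8 / 17.3) + 50 = 732.888 / 17.3 + 50
NCE = 42.3635 + 50
NCE = 92.3635

92.3635


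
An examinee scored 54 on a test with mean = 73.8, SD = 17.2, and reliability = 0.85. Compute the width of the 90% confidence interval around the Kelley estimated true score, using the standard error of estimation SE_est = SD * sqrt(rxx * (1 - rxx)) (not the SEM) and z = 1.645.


True score estimate = 0.85*54 + 0.15*73.8 = 56.97
SE_est = SD * sqrt(rxx * (1 - rxx)) = 17.2 * sqrt(0.85 * 0.15) = 17.2 * sqrt(0.1275) = 6.141628
CI = T_est +/- z * SE_est, so width = 2 * z * SE_est = 2 * 1.645 * 6.141628
Width = 20.206

20.206


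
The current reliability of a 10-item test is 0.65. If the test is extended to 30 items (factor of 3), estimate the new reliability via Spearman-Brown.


r_new = (n * rxx) / (1 + (n-1) * rxx)
r_new = (3 * 0.65) / (1 + 2 * 0.65)
r_new = 1.95 / 2.3
r_new = 0.8478

0.8478


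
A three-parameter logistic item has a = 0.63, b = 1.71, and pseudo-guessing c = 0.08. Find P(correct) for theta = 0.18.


logit = 0.63*(0.18 - 1.71) = -0.9639
P* = 1/(1 + exp(--0.9639)) = 0.2761
P = 0.08 + (1 - 0.08) * 0.2761
P = 0.334

0.334


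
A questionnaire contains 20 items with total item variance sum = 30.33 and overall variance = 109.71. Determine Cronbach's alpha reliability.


alpha = (k/(k-1)) * (1 - sum(si^2)/s_total^2)
= (20/19) * (1 - 30.33/109.71)
alpha = 0.7616

0.7616


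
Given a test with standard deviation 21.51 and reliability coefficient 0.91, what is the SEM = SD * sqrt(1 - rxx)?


SEM = SD * sqrt(1 - rxx)
SEM = 21.51 * sqrt(1 - 0.91)
SEM = 21.51 * sqrt(0.09) = 21.51 * 0.3
SEM = 6.453

6.453


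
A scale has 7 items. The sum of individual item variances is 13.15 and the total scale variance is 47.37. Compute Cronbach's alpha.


alpha = (k/(k-1)) * (1 - sum(si^2)/s_total^2)
= (7/6) * (1 - 13.15/47.37)
alpha = 0.8428

0.8428


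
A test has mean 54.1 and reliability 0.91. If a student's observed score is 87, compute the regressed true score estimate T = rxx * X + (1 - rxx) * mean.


T_est = rxx * X + (1 - rxx) * mean
T_est = 0.91 * 87 + 0.09 * 54.1
T_est = 79.17 + 4.869
T_est = 84.039

84.039


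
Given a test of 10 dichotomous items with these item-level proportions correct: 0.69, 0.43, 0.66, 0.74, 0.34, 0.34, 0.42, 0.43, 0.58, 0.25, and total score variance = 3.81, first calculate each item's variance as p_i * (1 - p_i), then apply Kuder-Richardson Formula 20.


For each item, compute p_i * q_i:
  Item 1: 0.69 * 0.31 = 0.2139
  Item 2: 0.43 * 0.57 = 0.2451
  Item 3: 0.66 * 0.34 = 0.2244
  Item 4: 0.74 * 0.26 = 0.1924
  Item 5: 0.34 * 0.66 = 0.2244
  Item 6: 0.34 * 0.66 = 0.2244
  Item 7: 0.42 * 0.58 = 0.2436
  Item 8: 0.43 * 0.57 = 0.2451
  Item 9: 0.58 * 0.42 = 0.2436
  Item 10: 0.25 * 0.75 = 0.1875
Sum(p_i * q_i) = 0.2139 + 0.2451 + 0.2244 + 0.1924 + 0.2244 + 0.2244 + 0.2436 + 0.2451 + 0.2436 + 0.1875 = 2.2444
KR-20 = (k/(k-1)) * (1 - Sum(p_i*q_i) / Var_total)
= (10/9) * (1 - 2.2444/3.81)
= 1.1111 * 0.4109
KR-20 = 0.4566

0.4566


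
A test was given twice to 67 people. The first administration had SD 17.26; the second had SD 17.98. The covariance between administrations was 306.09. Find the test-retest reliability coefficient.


r = cov(X,Y) / (SD_X * SD_Y)
r = 306.09 / (17.26 * 17.98)
r = 306.09 / 310.3348
r = 0.9863

0.9863


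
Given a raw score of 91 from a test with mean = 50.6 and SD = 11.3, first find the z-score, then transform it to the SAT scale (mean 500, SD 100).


z = (X - mean) / SD = (91 - 50.6) / 11.3
z = 40.4 / 11.3
z = 3.5752
SAT-scale = SAT = 500 + 100z
Carry z at full precision (z = 40.4 / 11.3) into the conversion:
SAT-scale = 500 + 100 * (40.4 / 11.3) = 500 + 4040 / 11.3
SAT-scale = 500 + 357.5221
SAT-scale = 857.5221

857.5221


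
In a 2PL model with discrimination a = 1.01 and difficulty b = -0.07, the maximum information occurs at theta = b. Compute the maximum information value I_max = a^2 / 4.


For 2PL, max info at theta = b = -0.07
I_max = a^2 / 4 = 1.01^2 / 4
= 1.0201 / 4
I_max = 0.255

0.255


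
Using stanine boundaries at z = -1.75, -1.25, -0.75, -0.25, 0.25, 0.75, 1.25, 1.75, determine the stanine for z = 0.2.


Stanine boundaries: [-1.75, -1.25, -0.75, -0.25, 0.25, 0.75, 1.25, 1.75]
z = 0.2
Check each boundary:
  z >= -1.75 -> could be stanine 2
  z >= -1.25 -> could be stanine 3
  z >= -0.75 -> could be stanine 4
  z >= -0.25 -> could be stanine 5
  z < 0.25
  z < 0.75
  z < 1.25
  z < 1.75
Highest qualifying boundary gives stanine = 5

5


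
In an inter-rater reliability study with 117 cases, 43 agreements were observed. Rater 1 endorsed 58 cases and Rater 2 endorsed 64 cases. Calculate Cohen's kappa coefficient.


P_o = 43/117 = 0.367521
P_e = (58*64 + 59*53) / 13689 = 0.499598
kappa = (P_o - P_e) / (1 - P_e)
kappa = (0.367521 - 0.499598) / (1 - 0.499598)
kappa = -0.2639

-0.2639


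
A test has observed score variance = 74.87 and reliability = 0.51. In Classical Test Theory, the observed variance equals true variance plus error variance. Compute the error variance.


var_true = rxx * var_obs = 0.51 * 74.87 = 38.1837
var_error = var_obs - var_true
var_error = 74.87 - 38.1837
var_error = 36.6863

36.6863


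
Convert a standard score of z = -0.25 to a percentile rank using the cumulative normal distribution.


CDF(z) = 0.5 * (1 + erf(z/sqrt(2)))
erf(-0.1768) = -0.1974
CDF = 0.4013
Percentile rank = 0.4013 * 100 = 40.13

40.13


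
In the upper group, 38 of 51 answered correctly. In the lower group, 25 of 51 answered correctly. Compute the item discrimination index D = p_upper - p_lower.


p_upper = 38/51 = 0.7451
p_lower = 25/51 = 0.4902
D = 0.7451 - 0.4902 = 0.2549

0.2549


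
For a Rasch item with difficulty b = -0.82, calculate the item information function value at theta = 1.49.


P = 1/(1+exp(-(1.49--0.82))) = 0.9097
I = P*(1-P) = 0.9097 * 0.0903
I = 0.0821

0.0821


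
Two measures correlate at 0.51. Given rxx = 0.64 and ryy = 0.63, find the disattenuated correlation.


r_corrected = rxy / sqrt(rxx * ryy)
= 0.51 / sqrt(0.64 * 0.63)
= 0.51 / sqrt(0.4032)
= 0.51 / 0.63498
r_corrected = 0.8032

0.8032


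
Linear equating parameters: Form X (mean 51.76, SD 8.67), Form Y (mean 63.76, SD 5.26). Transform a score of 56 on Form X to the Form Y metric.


slope = SD_Y / SD_X = 5.26 / 8.67 ~ 0.6067
intercept = mean_Y - slope * mean_X = 63.76 - (5.26 / 8.67) * 51.76 ~ 32.3577
Y = slope * X + intercept. To avoid rounding drift from the rounded slope/intercept, evaluate the equivalent form Y = mean_Y + SD_Y * (X - mean_X) / SD_X at full precision:
Y = 63.76 + 5.26 * (56 - 51.76) / 8.67
Y = 63.76 + 5.26 * 4.24 / 8.67
Y = 63.76 + 22.3024 / 8.67
Y = 63.76 + 2.5724
Y = 66.3324

66.3324


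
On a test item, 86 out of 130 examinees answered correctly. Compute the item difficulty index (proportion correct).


Item difficulty p = number correct / total examinees
p = 86 / 130
p = 0.6615

0.6615


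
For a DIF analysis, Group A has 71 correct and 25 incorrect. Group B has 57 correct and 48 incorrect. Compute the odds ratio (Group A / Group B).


Odds_A = 71/25 = 2.84
Odds_B = 57/48 = 1.1875
OR = Odds_A / Odds_B = 2.84 / 1.1875
Exactly, OR = (71 * 48) / (25 * 57) = 3408 / 1425
OR = 2.3916

2.3916


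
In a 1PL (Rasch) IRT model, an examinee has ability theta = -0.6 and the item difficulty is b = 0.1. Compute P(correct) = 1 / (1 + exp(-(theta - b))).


theta - b = -0.6 - 0.1 = -0.7
exp(-(theta - b)) = exp(0.7) = 2.0138
P = 1 / (1 + 2.0138)
P = 0.3318

0.3318


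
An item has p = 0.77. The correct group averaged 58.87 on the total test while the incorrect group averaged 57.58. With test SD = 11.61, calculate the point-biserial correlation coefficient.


q = 1 - p = 0.23
rpb = ((M1 - M0) / SD) * sqrt(p * q)
rpb = ((58.87 - 57.58) / 11.61) * sqrt(0.77 * 0.23)
rpb = 0.0468

0.0468


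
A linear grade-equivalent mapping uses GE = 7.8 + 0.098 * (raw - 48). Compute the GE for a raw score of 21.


raw - median = 21 - 48 = -27
slope * diff = 0.098 * -27 = -2.646
GE = 7.8 + -2.646
GE = 5.154

5.154
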